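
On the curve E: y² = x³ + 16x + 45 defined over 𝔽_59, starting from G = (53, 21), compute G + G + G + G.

Repeated addition: build up to 4G.
2G: tangent at (53, 21): λ = (3·53² + 16)/(2·21) ≡ 6/42. 42⁻¹ ≡ 52 (mod 59) since 42·52 = 2184 ≡ 1, so λ ≡ 6·52 ≡ 17.
  x = λ² - 53 - 53 = 289 - 106 ≡ 6; y = λ·(53 - 6) - 21 ≡ 11. → (6, 11)
3G: (6, 11) + (53, 21). λ = (21 - 11)/(53 - 6) ≡ 10/47 mod 59. 47⁻¹ ≡ 54 (mod 59), so λ ≡ 9.
  x = λ² - 6 - 53 = 81 - 59 ≡ 22; y = λ·(6 - 22) - 11 ≡ 22. → (22, 22)
4G: (22, 22) + (53, 21). λ = (21 - 22)/(53 - 22) ≡ 58/31 mod 59. 31⁻¹ ≡ 40 (mod 59) since 31·40 = 1240 ≡ 1, so λ ≡ 19.
  x = λ² - 22 - 53 = 361 - 75 ≡ 50; y = λ·(22 - 50) - 22 ≡ 36. → (50, 36)

(50, 36)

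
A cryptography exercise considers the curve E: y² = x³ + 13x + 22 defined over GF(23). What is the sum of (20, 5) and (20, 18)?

The two points share x = 20 and their y-coordinates satisfy 5 + 18 ≡ 0 (mod 23), so they are inverses. Their sum is O.

O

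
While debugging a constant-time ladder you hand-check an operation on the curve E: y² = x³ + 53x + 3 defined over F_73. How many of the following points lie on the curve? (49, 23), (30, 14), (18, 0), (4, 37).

3

(49, 23): 23² ≡ 18, rhs ≡ 18 → on.
(30, 14): 14² ≡ 50, rhs ≡ 50 → on.
(18, 0): 0² ≡ 0, rhs ≡ 0 → on.
(4, 37): 37² ≡ 55, rhs ≡ 60 → off.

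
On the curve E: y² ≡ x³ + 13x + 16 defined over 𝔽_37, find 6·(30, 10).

Write Q = (30, 10).
Repeated addition: build up to 6Q.
2Q: tangent at (30, 10): λ = (3·30² + 13)/(2·10) ≡ 12/20. 20⁻¹ ≡ 13 (mod 37), so λ ≡ 12·13 ≡ 8.
  x = λ² - 30 - 30 = 64 - 60 ≡ 4; y = λ·(30 - 4) - 10 ≡ 13. → (4, 13)
3Q: (4, 13) + (30, 10). λ = (10 - 13)/(30 - 4) ≡ 34/26 mod 37. 26⁻¹ ≡ 10 (mod 37), so λ ≡ 7.
  x = λ² - 4 - 30 = 49 - 34 ≡ 15; y = λ·(4 - 15) - 13 ≡ 21. → (15, 21)
4Q: (15, 21) + (30, 10). λ = (10 - 21)/(30 - 15) ≡ 26/15 mod 37. 15⁻¹ ≡ 5 (mod 37), so λ ≡ 19.
  x = λ² - 15 - 30 = 361 - 45 ≡ 20; y = λ·(15 - 20) - 21 ≡ 32. → (20, 32)
5Q: (20, 32) + (30, 10). λ = (10 - 32)/(30 - 20) ≡ 15/10 mod 37. 10⁻¹ ≡ 26 (mod 37), so λ ≡ 20.
  x = λ² - 20 - 30 = 400 - 50 ≡ 17; y = λ·(20 - 17) - 32 ≡ 28. → (17, 28)
6Q: (17, 28) + (30, 10). λ = (10 - 28)/(30 - 17) ≡ 19/13 mod 37. 13⁻¹ ≡ 20 (mod 37) since 13·20 = 260 ≡ 1, so λ ≡ 10.
  x = λ² - 17 - 30 = 100 - 47 ≡ 16; y = λ·(17 - 16) - 28 ≡ 19. → (16, 19)

(16, 19)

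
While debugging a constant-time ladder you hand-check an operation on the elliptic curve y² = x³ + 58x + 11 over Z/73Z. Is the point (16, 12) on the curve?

yes

y² = 12² ≡ 71; x³ + 58x + 11 = 5035 ≡ 71 (mod 73). 71 = 71.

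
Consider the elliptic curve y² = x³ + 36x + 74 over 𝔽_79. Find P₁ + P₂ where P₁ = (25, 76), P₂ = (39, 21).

(26, 69)

(25, 76) + (39, 21). λ = (21 - 76)/(39 - 25) ≡ 24/14 mod 79. 14⁻¹ ≡ 17 (mod 79) since 14·17 = 238 ≡ 1, so λ ≡ 13.
  x = λ² - 25 - 39 = 169 - 64 ≡ 26; y = λ·(25 - 26) - 76 ≡ 69. → (26, 69)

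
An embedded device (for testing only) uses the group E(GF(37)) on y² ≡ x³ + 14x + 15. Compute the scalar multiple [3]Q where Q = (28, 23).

(5, 5)

Repeated addition: build up to 3Q.
2Q: tangent at (28, 23): λ = (3·28² + 14)/(2·23) ≡ 35/9. 9⁻¹ ≡ 33 (mod 37) since 9·33 = 297 ≡ 1, so λ ≡ 35·33 ≡ 8.
  x = λ² - 28 - 28 = 64 - 56 ≡ 8; y = λ·(28 - 8) - 23 ≡ 26. → (8, 26)
3Q: (8, 26) + (28, 23). λ = (23 - 26)/(28 - 8) ≡ 34/20 mod 37. 20⁻¹ ≡ 13 (mod 37), so λ ≡ 35.
  x = λ² - 8 - 28 = 1225 - 36 ≡ 5; y = λ·(8 - 5) - 26 ≡ 5. → (5, 5)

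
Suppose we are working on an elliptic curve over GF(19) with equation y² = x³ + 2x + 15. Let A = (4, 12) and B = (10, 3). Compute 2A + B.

(10, 16)

First 2A:
Repeated addition: build up to 2A.
2A: tangent at (4, 12): λ = (3·4² + 2)/(2·12) ≡ 12/5. 5⁻¹ ≡ 4 (mod 19) since 5·4 = 20 ≡ 1, so λ ≡ 12·4 ≡ 10.
  x = λ² - 4 - 4 = 100 - 8 ≡ 16; y = λ·(4 - 16) - 12 ≡ 1. → (16, 1)
2A = (16, 1).
Finally 2A + B:
(16, 1) + (10, 3). λ = (3 - 1)/(10 - 16) ≡ 2/13 mod 19. 13⁻¹ ≡ 3 (mod 19) since 13·3 = 39 ≡ 1, so λ ≡ 6.
  x = λ² - 16 - 10 = 36 - 26 ≡ 10; y = λ·(16 - 10) - 1 ≡ 16. → (10, 16)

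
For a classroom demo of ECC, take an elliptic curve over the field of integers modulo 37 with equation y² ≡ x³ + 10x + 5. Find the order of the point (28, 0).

2

2P: (28, 0) + (28, 0): same x and y₁ ≡ -y₂, so the sum is ∞.
2P = ∞, so the order is 2.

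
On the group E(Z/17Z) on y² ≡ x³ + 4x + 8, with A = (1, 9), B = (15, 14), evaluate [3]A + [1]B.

(12, 13)

First 3A:
Repeated addition: build up to 3A.
2A: tangent at (1, 9): λ = (3·1² + 4)/(2·9) ≡ 7/1. 1⁻¹ ≡ 1 (mod 17) since 1·1 = 1 ≡ 1, so λ ≡ 7·1 ≡ 7.
  x = λ² - 1 - 1 = 49 - 2 ≡ 13; y = λ·(1 - 13) - 9 ≡ 9. → (13, 9)
3A: (13, 9) + (1, 9). λ = (9 - 9)/(1 - 13) ≡ 0/5 mod 17. 5⁻¹ ≡ 7 (mod 17), so λ ≡ 0.
  x = λ² - 13 - 1 = 0 - 14 ≡ 3; y = λ·(13 - 3) - 9 ≡ 8. → (3, 8)
3A = (3, 8).
Finally 3A + B:
(3, 8) + (15, 14). λ = (14 - 8)/(15 - 3) ≡ 6/12 mod 17. 12⁻¹ ≡ 10 (mod 17), so λ ≡ 9.
  x = λ² - 3 - 15 = 81 - 18 ≡ 12; y = λ·(3 - 12) - 8 ≡ 13. → (12, 13)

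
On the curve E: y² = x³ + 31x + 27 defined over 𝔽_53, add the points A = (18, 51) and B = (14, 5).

(18, 51) + (14, 5). λ = (5 - 51)/(14 - 18) ≡ 7/49 mod 53. 49⁻¹ ≡ 13 (mod 53), so λ ≡ 38.
  x = λ² - 18 - 14 = 1444 - 32 ≡ 34; y = λ·(18 - 34) - 51 ≡ 30. → (34, 30)

(34, 30)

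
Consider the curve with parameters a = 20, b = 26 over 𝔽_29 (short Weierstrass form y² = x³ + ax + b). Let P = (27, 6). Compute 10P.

(16, 18)

Repeated addition: build up to 10P.
2P: tangent at (27, 6): λ = (3·27² + 20)/(2·6) ≡ 3/12. 12⁻¹ ≡ 17 (mod 29) since 12·17 = 204 ≡ 1, so λ ≡ 3·17 ≡ 22.
  x = λ² - 27 - 27 = 484 - 54 ≡ 24; y = λ·(27 - 24) - 6 ≡ 2. → (24, 2)
3P: (24, 2) + (27, 6). λ = (6 - 2)/(27 - 24) ≡ 4/3 mod 29. 3⁻¹ ≡ 10 (mod 29), so λ ≡ 11.
  x = λ² - 24 - 27 = 121 - 51 ≡ 12; y = λ·(24 - 12) - 2 ≡ 14. → (12, 14)
4P: (12, 14) + (27, 6). λ = (6 - 14)/(27 - 12) ≡ 21/15 mod 29. 15⁻¹ ≡ 2 (mod 29) since 15·2 = 30 ≡ 1, so λ ≡ 13.
  x = λ² - 12 - 27 = 169 - 39 ≡ 14; y = λ·(12 - 14) - 14 ≡ 18. → (14, 18)
5P: (14, 18) + (27, 6). λ = (6 - 18)/(27 - 14) ≡ 17/13 mod 29. 13⁻¹ ≡ 9 (mod 29), so λ ≡ 8.
  x = λ² - 14 - 27 = 64 - 41 ≡ 23; y = λ·(14 - 23) - 18 ≡ 26. → (23, 26)
6P: (23, 26) + (27, 6). λ = (6 - 26)/(27 - 23) ≡ 9/4 mod 29. 4⁻¹ ≡ 22 (mod 29) since 4·22 = 88 ≡ 1, so λ ≡ 24.
  x = λ² - 23 - 27 = 576 - 50 ≡ 4; y = λ·(23 - 4) - 26 ≡ 24. → (4, 24)
7P: (4, 24) + (27, 6). λ = (6 - 24)/(27 - 4) ≡ 11/23 mod 29. 23⁻¹ ≡ 24 (mod 29), so λ ≡ 3.
  x = λ² - 4 - 27 = 9 - 31 ≡ 7; y = λ·(4 - 7) - 24 ≡ 25. → (7, 25)
8P: (7, 25) + (27, 6). λ = (6 - 25)/(27 - 7) ≡ 10/20 mod 29. 20⁻¹ ≡ 16 (mod 29), so λ ≡ 15.
  x = λ² - 7 - 27 = 225 - 34 ≡ 17; y = λ·(7 - 17) - 25 ≡ 28. → (17, 28)
9P: (17, 28) + (27, 6). λ = (6 - 28)/(27 - 17) ≡ 7/10 mod 29. 10⁻¹ ≡ 3 (mod 29), so λ ≡ 21.
  x = λ² - 17 - 27 = 441 - 44 ≡ 20; y = λ·(17 - 20) - 28 ≡ 25. → (20, 25)
10P: (20, 25) + (27, 6). λ = (6 - 25)/(27 - 20) ≡ 10/7 mod 29. 7⁻¹ ≡ 25 (mod 29), so λ ≡ 18.
  x = λ² - 20 - 27 = 324 - 47 ≡ 16; y = λ·(20 - 16) - 25 ≡ 18. → (16, 18)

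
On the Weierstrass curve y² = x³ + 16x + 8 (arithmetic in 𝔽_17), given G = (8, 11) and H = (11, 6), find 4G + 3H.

(15, 6)

First 4G:
Repeated addition: build up to 4G.
2G: tangent at (8, 11): λ = (3·8² + 16)/(2·11) ≡ 4/5. 5⁻¹ ≡ 7 (mod 17), so λ ≡ 4·7 ≡ 11.
  x = λ² - 8 - 8 = 121 - 16 ≡ 3; y = λ·(8 - 3) - 11 ≡ 10. → (3, 10)
3G: (3, 10) + (8, 11). λ = (11 - 10)/(8 - 3) ≡ 1/5 mod 17. 5⁻¹ ≡ 7 (mod 17), so λ ≡ 7.
  x = λ² - 3 - 8 = 49 - 11 ≡ 4; y = λ·(3 - 4) - 10 ≡ 0. → (4, 0)
4G: (4, 0) + (8, 11). λ = (11 - 0)/(8 - 4) ≡ 11/4 mod 17. 4⁻¹ ≡ 13 (mod 17), so λ ≡ 7.
  x = λ² - 4 - 8 = 49 - 12 ≡ 3; y = λ·(4 - 3) - 0 ≡ 7. → (3, 7)
4G = (3, 7).
Next 3H:
Repeated addition: build up to 3H.
2H: tangent at (11, 6): λ = (3·11² + 16)/(2·6) ≡ 5/12. 12⁻¹ ≡ 10 (mod 17), so λ ≡ 5·10 ≡ 16.
  x = λ² - 11 - 11 = 256 - 22 ≡ 13; y = λ·(11 - 13) - 6 ≡ 13. → (13, 13)
3H: (13, 13) + (11, 6). λ = (6 - 13)/(11 - 13) ≡ 10/15 mod 17. 15⁻¹ ≡ 8 (mod 17), so λ ≡ 12.
  x = λ² - 13 - 11 = 144 - 24 ≡ 1; y = λ·(13 - 1) - 13 ≡ 12. → (1, 12)
3H = (1, 12).
Finally 4G + 3H:
(3, 7) + (1, 12). λ = (12 - 7)/(1 - 3) ≡ 5/15 mod 17. 15⁻¹ ≡ 8 (mod 17) since 15·8 = 120 ≡ 1, so λ ≡ 6.
  x = λ² - 3 - 1 = 36 - 4 ≡ 15; y = λ·(3 - 15) - 7 ≡ 6. → (15, 6)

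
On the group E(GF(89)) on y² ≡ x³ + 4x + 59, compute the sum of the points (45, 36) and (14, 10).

(45, 36) + (14, 10). λ = (10 - 36)/(14 - 45) ≡ 63/58 mod 89. 58⁻¹ ≡ 66 (mod 89), so λ ≡ 64.
  x = λ² - 45 - 14 = 4096 - 59 ≡ 32; y = λ·(45 - 32) - 36 ≡ 84. → (32, 84)

(32, 84)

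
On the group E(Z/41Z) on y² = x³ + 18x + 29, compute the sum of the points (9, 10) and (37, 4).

(9, 10) + (37, 4). λ = (4 - 10)/(37 - 9) ≡ 35/28 mod 41. 28⁻¹ ≡ 22 (mod 41), so λ ≡ 32.
  x = λ² - 9 - 37 = 1024 - 46 ≡ 35; y = λ·(9 - 35) - 10 ≡ 19. → (35, 19)

(35, 19)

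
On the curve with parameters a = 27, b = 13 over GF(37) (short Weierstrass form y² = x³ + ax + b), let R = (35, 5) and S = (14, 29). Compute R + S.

(18, 2)

(35, 5) + (14, 29). λ = (29 - 5)/(14 - 35) ≡ 24/16 mod 37. 16⁻¹ ≡ 7 (mod 37), so λ ≡ 20.
  x = λ² - 35 - 14 = 400 - 49 ≡ 18; y = λ·(35 - 18) - 5 ≡ 2. → (18, 2)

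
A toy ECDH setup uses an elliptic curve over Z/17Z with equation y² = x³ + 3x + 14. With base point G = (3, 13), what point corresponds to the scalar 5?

(1, 1)

Double-and-add on 5 = (101)₂. Start with G = (3, 13) for the leading 1-bit.
double: tangent at (3, 13): λ = (3·3² + 3)/(2·13) ≡ 13/9. 9⁻¹ ≡ 2 (mod 17) since 9·2 = 18 ≡ 1, so λ ≡ 13·2 ≡ 9.
  x = λ² - 3 - 3 = 81 - 6 ≡ 7; y = λ·(3 - 7) - 13 ≡ 2. → (7, 2)
double: tangent at (7, 2): λ = (3·7² + 3)/(2·2) ≡ 14/4. 4⁻¹ ≡ 13 (mod 17) since 4·13 = 52 ≡ 1, so λ ≡ 14·13 ≡ 12.
  x = λ² - 7 - 7 = 144 - 14 ≡ 11; y = λ·(7 - 11) - 2 ≡ 1. → (11, 1)
add G: (11, 1) + (3, 13). λ = (13 - 1)/(3 - 11) ≡ 12/9 mod 17. 9⁻¹ ≡ 2 (mod 17) since 9·2 = 18 ≡ 1, so λ ≡ 7.
  x = λ² - 11 - 3 = 49 - 14 ≡ 1; y = λ·(11 - 1) - 1 ≡ 1. → (1, 1)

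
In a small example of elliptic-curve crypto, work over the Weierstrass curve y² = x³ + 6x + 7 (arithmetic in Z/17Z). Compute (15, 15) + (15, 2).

O

The two points share x = 15 and their y-coordinates satisfy 15 + 2 ≡ 0 (mod 17), so they are inverses. Their sum is 𝒪.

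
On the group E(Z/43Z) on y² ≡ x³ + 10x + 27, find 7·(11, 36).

(40, 23)

Write Q = (11, 36).
Repeated addition: build up to 7Q.
2Q: tangent at (11, 36): λ = (3·11² + 10)/(2·36) ≡ 29/29. 29⁻¹ ≡ 3 (mod 43) since 29·3 = 87 ≡ 1, so λ ≡ 29·3 ≡ 1.
  x = λ² - 11 - 11 = 1 - 22 ≡ 22; y = λ·(11 - 22) - 36 ≡ 39. → (22, 39)
3Q: (22, 39) + (11, 36). λ = (36 - 39)/(11 - 22) ≡ 40/32 mod 43. 32⁻¹ ≡ 39 (mod 43), so λ ≡ 12.
  x = λ² - 22 - 11 = 144 - 33 ≡ 25; y = λ·(22 - 25) - 39 ≡ 11. → (25, 11)
4Q: (25, 11) + (11, 36). λ = (36 - 11)/(11 - 25) ≡ 25/29 mod 43. 29⁻¹ ≡ 3 (mod 43), so λ ≡ 32.
  x = λ² - 25 - 11 = 1024 - 36 ≡ 42; y = λ·(25 - 42) - 11 ≡ 4. → (42, 4)
5Q: (42, 4) + (11, 36). λ = (36 - 4)/(11 - 42) ≡ 32/12 mod 43. 12⁻¹ ≡ 18 (mod 43), so λ ≡ 17.
  x = λ² - 42 - 11 = 289 - 53 ≡ 21; y = λ·(42 - 21) - 4 ≡ 9. → (21, 9)
6Q: (21, 9) + (11, 36). λ = (36 - 9)/(11 - 21) ≡ 27/33 mod 43. 33⁻¹ ≡ 30 (mod 43) since 33·30 = 990 ≡ 1, so λ ≡ 36.
  x = λ² - 21 - 11 = 1296 - 32 ≡ 17; y = λ·(21 - 17) - 9 ≡ 6. → (17, 6)
7Q: (17, 6) + (11, 36). λ = (36 - 6)/(11 - 17) ≡ 30/37 mod 43. 37⁻¹ ≡ 7 (mod 43), so λ ≡ 38.
  x = λ² - 17 - 11 = 1444 - 28 ≡ 40; y = λ·(17 - 40) - 6 ≡ 23. → (40, 23)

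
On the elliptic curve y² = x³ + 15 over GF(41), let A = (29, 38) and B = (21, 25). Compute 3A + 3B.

First 3A:
Repeated addition: build up to 3A.
2A: tangent at (29, 38): λ = (3·29² + 0)/(2·38) ≡ 22/35. 35⁻¹ ≡ 34 (mod 41) since 35·34 = 1190 ≡ 1, so λ ≡ 22·34 ≡ 10.
  x = λ² - 29 - 29 = 100 - 58 ≡ 1; y = λ·(29 - 1) - 38 ≡ 37. → (1, 37)
3A: (1, 37) + (29, 38). λ = (38 - 37)/(29 - 1) ≡ 1/28 mod 41. 28⁻¹ ≡ 22 (mod 41), so λ ≡ 22.
  x = λ² - 1 - 29 = 484 - 30 ≡ 3; y = λ·(1 - 3) - 37 ≡ 1. → (3, 1)
3A = (3, 1).
Next 3B:
Repeated addition: build up to 3B.
2B: tangent at (21, 25): λ = (3·21² + 0)/(2·25) ≡ 11/9. 9⁻¹ ≡ 32 (mod 41) since 9·32 = 288 ≡ 1, so λ ≡ 11·32 ≡ 24.
  x = λ² - 21 - 21 = 576 - 42 ≡ 1; y = λ·(21 - 1) - 25 ≡ 4. → (1, 4)
3B: (1, 4) + (21, 25). λ = (25 - 4)/(21 - 1) ≡ 21/20 mod 41. 20⁻¹ ≡ 39 (mod 41), so λ ≡ 40.
  x = λ² - 1 - 21 = 1600 - 22 ≡ 20; y = λ·(1 - 20) - 4 ≡ 15. → (20, 15)
3B = (20, 15).
Finally 3A + 3B:
(3, 1) + (20, 15). λ = (15 - 1)/(20 - 3) ≡ 14/17 mod 41. 17⁻¹ ≡ 29 (mod 41), so λ ≡ 37.
  x = λ² - 3 - 20 = 1369 - 23 ≡ 34; y = λ·(3 - 34) - 1 ≡ 0. → (34, 0)

(34, 0)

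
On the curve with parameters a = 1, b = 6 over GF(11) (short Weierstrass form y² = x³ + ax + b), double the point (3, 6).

(8, 8)

tangent at (3, 6): λ = (3·3² + 1)/(2·6) ≡ 6/1. 1⁻¹ ≡ 1 (mod 11), so λ ≡ 6·1 ≡ 6.
  x = λ² - 3 - 3 = 36 - 6 ≡ 8; y = λ·(3 - 8) - 6 ≡ 8. → (8, 8)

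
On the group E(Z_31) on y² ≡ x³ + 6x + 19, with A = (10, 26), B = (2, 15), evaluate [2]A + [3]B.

First 2A:
Repeated addition: build up to 2A.
2A: tangent at (10, 26): λ = (3·10² + 6)/(2·26) ≡ 27/21. 21⁻¹ ≡ 3 (mod 31) since 21·3 = 63 ≡ 1, so λ ≡ 27·3 ≡ 19.
  x = λ² - 10 - 10 = 361 - 20 ≡ 0; y = λ·(10 - 0) - 26 ≡ 9. → (0, 9)
2A = (0, 9).
Next 3B:
Repeated addition: build up to 3B.
2B: tangent at (2, 15): λ = (3·2² + 6)/(2·15) ≡ 18/30. 30⁻¹ ≡ 30 (mod 31) since 30·30 = 900 ≡ 1, so λ ≡ 18·30 ≡ 13.
  x = λ² - 2 - 2 = 169 - 4 ≡ 10; y = λ·(2 - 10) - 15 ≡ 5. → (10, 5)
3B: (10, 5) + (2, 15). λ = (15 - 5)/(2 - 10) ≡ 10/23 mod 31. 23⁻¹ ≡ 27 (mod 31), so λ ≡ 22.
  x = λ² - 10 - 2 = 484 - 12 ≡ 7; y = λ·(10 - 7) - 5 ≡ 30. → (7, 30)
3B = (7, 30).
Finally 2A + 3B:
(0, 9) + (7, 30). λ = (30 - 9)/(7 - 0) ≡ 21/7 mod 31. 7⁻¹ ≡ 9 (mod 31) since 7·9 = 63 ≡ 1, so λ ≡ 3.
  x = λ² - 0 - 7 = 9 - 7 ≡ 2; y = λ·(0 - 2) - 9 ≡ 16. → (2, 16)

(2, 16)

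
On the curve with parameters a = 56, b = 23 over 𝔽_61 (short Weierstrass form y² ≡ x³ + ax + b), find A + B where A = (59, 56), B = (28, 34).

(19, 57)

(59, 56) + (28, 34). λ = (34 - 56)/(28 - 59) ≡ 39/30 mod 61. 30⁻¹ ≡ 59 (mod 61), so λ ≡ 44.
  x = λ² - 59 - 28 = 1936 - 87 ≡ 19; y = λ·(59 - 19) - 56 ≡ 57. → (19, 57)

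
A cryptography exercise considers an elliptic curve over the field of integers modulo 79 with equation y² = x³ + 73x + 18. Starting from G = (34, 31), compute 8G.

(66, 36)

Double-and-add on 8 = (1000)₂. Start with G = (34, 31) for the leading 1-bit.
double: tangent at (34, 31): λ = (3·34² + 73)/(2·31) ≡ 65/62. 62⁻¹ ≡ 65 (mod 79), so λ ≡ 65·65 ≡ 38.
  x = λ² - 34 - 34 = 1444 - 68 ≡ 33; y = λ·(34 - 33) - 31 ≡ 7. → (33, 7)
double: tangent at (33, 7): λ = (3·33² + 73)/(2·7) ≡ 22/14. 14⁻¹ ≡ 17 (mod 79), so λ ≡ 22·17 ≡ 58.
  x = λ² - 33 - 33 = 3364 - 66 ≡ 59; y = λ·(33 - 59) - 7 ≡ 65. → (59, 65)
double: tangent at (59, 65): λ = (3·59² + 73)/(2·65) ≡ 9/51. 51⁻¹ ≡ 31 (mod 79) since 51·31 = 1581 ≡ 1, so λ ≡ 9·31 ≡ 42.
  x = λ² - 59 - 59 = 1764 - 118 ≡ 66; y = λ·(59 - 66) - 65 ≡ 36. → (66, 36)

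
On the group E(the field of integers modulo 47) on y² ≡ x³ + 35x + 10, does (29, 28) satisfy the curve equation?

no

y² = 28² ≡ 32; x³ + 35x + 10 = 25414 ≡ 34 (mod 47). 32 ≠ 34.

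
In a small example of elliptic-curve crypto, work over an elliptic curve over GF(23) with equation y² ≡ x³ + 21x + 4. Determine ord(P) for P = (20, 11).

2P: tangent at (20, 11): λ = (3·20² + 21)/(2·11) ≡ 2/22. 22⁻¹ ≡ 22 (mod 23) since 22·22 = 484 ≡ 1, so λ ≡ 2·22 ≡ 21.
  x = λ² - 20 - 20 = 441 - 40 ≡ 10; y = λ·(20 - 10) - 11 ≡ 15. → (10, 15)
3P: (10, 15) + (20, 11). λ = (11 - 15)/(20 - 10) ≡ 19/10 mod 23. 10⁻¹ ≡ 7 (mod 23) since 10·7 = 70 ≡ 1, so λ ≡ 18.
  x = λ² - 10 - 20 = 324 - 30 ≡ 18; y = λ·(10 - 18) - 15 ≡ 2. → (18, 2)
4P: (18, 2) + (20, 11). λ = (11 - 2)/(20 - 18) ≡ 9/2 mod 23. 2⁻¹ ≡ 12 (mod 23), so λ ≡ 16.
  x = λ² - 18 - 20 = 256 - 38 ≡ 11; y = λ·(18 - 11) - 2 ≡ 18. → (11, 18)
5P: (11, 18) + (20, 11). λ = (11 - 18)/(20 - 11) ≡ 16/9 mod 23. 9⁻¹ ≡ 18 (mod 23) since 9·18 = 162 ≡ 1, so λ ≡ 12.
  x = λ² - 11 - 20 = 144 - 31 ≡ 21; y = λ·(11 - 21) - 18 ≡ 0. → (21, 0)
6P: (21, 0) + (20, 11). λ = (11 - 0)/(20 - 21) ≡ 11/22 mod 23. 22⁻¹ ≡ 22 (mod 23), so λ ≡ 12.
  x = λ² - 21 - 20 = 144 - 41 ≡ 11; y = λ·(21 - 11) - 0 ≡ 5. → (11, 5)
7P: (11, 5) + (20, 11). λ = (11 - 5)/(20 - 11) ≡ 6/9 mod 23. 9⁻¹ ≡ 18 (mod 23) since 9·18 = 162 ≡ 1, so λ ≡ 16.
  x = λ² - 11 - 20 = 256 - 31 ≡ 18; y = λ·(11 - 18) - 5 ≡ 21. → (18, 21)
8P: (18, 21) + (20, 11). λ = (11 - 21)/(20 - 18) ≡ 13/2 mod 23. 2⁻¹ ≡ 12 (mod 23), so λ ≡ 18.
  x = λ² - 18 - 20 = 324 - 38 ≡ 10; y = λ·(18 - 10) - 21 ≡ 8. → (10, 8)
9P: (10, 8) + (20, 11). λ = (11 - 8)/(20 - 10) ≡ 3/10 mod 23. 10⁻¹ ≡ 7 (mod 23), so λ ≡ 21.
  x = λ² - 10 - 20 = 441 - 30 ≡ 20; y = λ·(10 - 20) - 8 ≡ 12. → (20, 12)
10P: (20, 12) + (20, 11): same x and y₁ ≡ -y₂, so the sum is 𝒪.
10P = 𝒪, so the order is 10.

10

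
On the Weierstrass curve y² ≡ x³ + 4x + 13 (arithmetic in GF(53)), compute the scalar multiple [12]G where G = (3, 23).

(24, 43)

Repeated addition: build up to 12G.
2G: tangent at (3, 23): λ = (3·3² + 4)/(2·23) ≡ 31/46. 46⁻¹ ≡ 15 (mod 53) since 46·15 = 690 ≡ 1, so λ ≡ 31·15 ≡ 41.
  x = λ² - 3 - 3 = 1681 - 6 ≡ 32; y = λ·(3 - 32) - 23 ≡ 7. → (32, 7)
3G: (32, 7) + (3, 23). λ = (23 - 7)/(3 - 32) ≡ 16/24 mod 53. 24⁻¹ ≡ 42 (mod 53), so λ ≡ 36.
  x = λ² - 32 - 3 = 1296 - 35 ≡ 42; y = λ·(32 - 42) - 7 ≡ 4. → (42, 4)
4G: (42, 4) + (3, 23). λ = (23 - 4)/(3 - 42) ≡ 19/14 mod 53. 14⁻¹ ≡ 19 (mod 53) since 14·19 = 266 ≡ 1, so λ ≡ 43.
  x = λ² - 42 - 3 = 1849 - 45 ≡ 2; y = λ·(42 - 2) - 4 ≡ 20. → (2, 20)
5G: (2, 20) + (3, 23). λ = (23 - 20)/(3 - 2) ≡ 3/1 mod 53. 1⁻¹ ≡ 1 (mod 53), so λ ≡ 3.
  x = λ² - 2 - 3 = 9 - 5 ≡ 4; y = λ·(2 - 4) - 20 ≡ 27. → (4, 27)
6G: (4, 27) + (3, 23). λ = (23 - 27)/(3 - 4) ≡ 49/52 mod 53. 52⁻¹ ≡ 52 (mod 53), so λ ≡ 4.
  x = λ² - 4 - 3 = 16 - 7 ≡ 9; y = λ·(4 - 9) - 27 ≡ 6. → (9, 6)
7G: (9, 6) + (3, 23). λ = (23 - 6)/(3 - 9) ≡ 17/47 mod 53. 47⁻¹ ≡ 44 (mod 53), so λ ≡ 6.
  x = λ² - 9 - 3 = 36 - 12 ≡ 24; y = λ·(9 - 24) - 6 ≡ 10. → (24, 10)
8G: (24, 10) + (3, 23). λ = (23 - 10)/(3 - 24) ≡ 13/32 mod 53. 32⁻¹ ≡ 5 (mod 53) since 32·5 = 160 ≡ 1, so λ ≡ 12.
  x = λ² - 24 - 3 = 144 - 27 ≡ 11; y = λ·(24 - 11) - 10 ≡ 40. → (11, 40)
9G: (11, 40) + (3, 23). λ = (23 - 40)/(3 - 11) ≡ 36/45 mod 53. 45⁻¹ ≡ 33 (mod 53), so λ ≡ 22.
  x = λ² - 11 - 3 = 484 - 14 ≡ 46; y = λ·(11 - 46) - 40 ≡ 38. → (46, 38)
10G: (46, 38) + (3, 23). λ = (23 - 38)/(3 - 46) ≡ 38/10 mod 53. 10⁻¹ ≡ 16 (mod 53), so λ ≡ 25.
  x = λ² - 46 - 3 = 625 - 49 ≡ 46; y = λ·(46 - 46) - 38 ≡ 15. → (46, 15)
11G: (46, 15) + (3, 23). λ = (23 - 15)/(3 - 46) ≡ 8/10 mod 53. 10⁻¹ ≡ 16 (mod 53), so λ ≡ 22.
  x = λ² - 46 - 3 = 484 - 49 ≡ 11; y = λ·(46 - 11) - 15 ≡ 13. → (11, 13)
12G: (11, 13) + (3, 23). λ = (23 - 13)/(3 - 11) ≡ 10/45 mod 53. 45⁻¹ ≡ 33 (mod 53), so λ ≡ 12.
  x = λ² - 11 - 3 = 144 - 14 ≡ 24; y = λ·(11 - 24) - 13 ≡ 43. → (24, 43)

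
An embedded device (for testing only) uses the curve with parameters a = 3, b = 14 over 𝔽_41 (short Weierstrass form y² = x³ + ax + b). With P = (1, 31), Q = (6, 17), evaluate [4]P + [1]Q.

(23, 14)

First 4P:
Double-and-add on 4 = (100)₂. Start with P = (1, 31) for the leading 1-bit.
double: tangent at (1, 31): λ = (3·1² + 3)/(2·31) ≡ 6/21. 21⁻¹ ≡ 2 (mod 41) since 21·2 = 42 ≡ 1, so λ ≡ 6·2 ≡ 12.
  x = λ² - 1 - 1 = 144 - 2 ≡ 19; y = λ·(1 - 19) - 31 ≡ 40. → (19, 40)
double: tangent at (19, 40): λ = (3·19² + 3)/(2·40) ≡ 20/39. 39⁻¹ ≡ 20 (mod 41), so λ ≡ 20·20 ≡ 31.
  x = λ² - 19 - 19 = 961 - 38 ≡ 21; y = λ·(19 - 21) - 40 ≡ 21. → (21, 21)
4P = (21, 21).
Finally 4P + Q:
(21, 21) + (6, 17). λ = (17 - 21)/(6 - 21) ≡ 37/26 mod 41. 26⁻¹ ≡ 30 (mod 41) since 26·30 = 780 ≡ 1, so λ ≡ 3.
  x = λ² - 21 - 6 = 9 - 27 ≡ 23; y = λ·(21 - 23) - 21 ≡ 14. → (23, 14)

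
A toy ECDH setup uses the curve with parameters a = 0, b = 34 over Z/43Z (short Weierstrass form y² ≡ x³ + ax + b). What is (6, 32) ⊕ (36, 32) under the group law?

(6, 32) + (36, 32). λ = (32 - 32)/(36 - 6) ≡ 0/30 mod 43. 30⁻¹ ≡ 33 (mod 43), so λ ≡ 0.
  x = λ² - 6 - 36 = 0 - 42 ≡ 1; y = λ·(6 - 1) - 32 ≡ 11. → (1, 11)

(1, 11)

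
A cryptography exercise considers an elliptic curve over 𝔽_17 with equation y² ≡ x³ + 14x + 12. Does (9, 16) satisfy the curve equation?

y² = 16² ≡ 1; x³ + 14x + 12 = 867 ≡ 0 (mod 17). 1 ≠ 0.

no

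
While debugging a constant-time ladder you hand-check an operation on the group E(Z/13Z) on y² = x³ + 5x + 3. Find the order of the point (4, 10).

2P: tangent at (4, 10): λ = (3·4² + 5)/(2·10) ≡ 1/7. 7⁻¹ ≡ 2 (mod 13) since 7·2 = 14 ≡ 1, so λ ≡ 1·2 ≡ 2.
  x = λ² - 4 - 4 = 4 - 8 ≡ 9; y = λ·(4 - 9) - 10 ≡ 6. → (9, 6)
3P: (9, 6) + (4, 10). λ = (10 - 6)/(4 - 9) ≡ 4/8 mod 13. 8⁻¹ ≡ 5 (mod 13), so λ ≡ 7.
  x = λ² - 9 - 4 = 49 - 13 ≡ 10; y = λ·(9 - 10) - 6 ≡ 0. → (10, 0)
4P: (10, 0) + (4, 10). λ = (10 - 0)/(4 - 10) ≡ 10/7 mod 13. 7⁻¹ ≡ 2 (mod 13) since 7·2 = 14 ≡ 1, so λ ≡ 7.
  x = λ² - 10 - 4 = 49 - 14 ≡ 9; y = λ·(10 - 9) - 0 ≡ 7. → (9, 7)
5P: (9, 7) + (4, 10). λ = (10 - 7)/(4 - 9) ≡ 3/8 mod 13. 8⁻¹ ≡ 5 (mod 13), so λ ≡ 2.
  x = λ² - 9 - 4 = 4 - 13 ≡ 4; y = λ·(9 - 4) - 7 ≡ 3. → (4, 3)
6P: (4, 3) + (4, 10): same x and y₁ ≡ -y₂, so the sum is 𝒪.
6P = 𝒪, so the order is 6.

6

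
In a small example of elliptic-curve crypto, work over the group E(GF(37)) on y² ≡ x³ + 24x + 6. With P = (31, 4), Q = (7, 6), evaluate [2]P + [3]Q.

First 2P:
Repeated addition: build up to 2P.
2P: tangent at (31, 4): λ = (3·31² + 24)/(2·4) ≡ 21/8. 8⁻¹ ≡ 14 (mod 37), so λ ≡ 21·14 ≡ 35.
  x = λ² - 31 - 31 = 1225 - 62 ≡ 16; y = λ·(31 - 16) - 4 ≡ 3. → (16, 3)
2P = (16, 3).
Next 3Q:
Repeated addition: build up to 3Q.
2Q: tangent at (7, 6): λ = (3·7² + 24)/(2·6) ≡ 23/12. 12⁻¹ ≡ 34 (mod 37) since 12·34 = 408 ≡ 1, so λ ≡ 23·34 ≡ 5.
  x = λ² - 7 - 7 = 25 - 14 ≡ 11; y = λ·(7 - 11) - 6 ≡ 11. → (11, 11)
3Q: (11, 11) + (7, 6). λ = (6 - 11)/(7 - 11) ≡ 32/33 mod 37. 33⁻¹ ≡ 9 (mod 37), so λ ≡ 29.
  x = λ² - 11 - 7 = 841 - 18 ≡ 9; y = λ·(11 - 9) - 11 ≡ 10. → (9, 10)
3Q = (9, 10).
Finally 2P + 3Q:
(16, 3) + (9, 10). λ = (10 - 3)/(9 - 16) ≡ 7/30 mod 37. 30⁻¹ ≡ 21 (mod 37), so λ ≡ 36.
  x = λ² - 16 - 9 = 1296 - 25 ≡ 13; y = λ·(16 - 13) - 3 ≡ 31. → (13, 31)

(13, 31)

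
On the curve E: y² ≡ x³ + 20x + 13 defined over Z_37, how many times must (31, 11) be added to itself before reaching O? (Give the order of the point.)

2P: tangent at (31, 11): λ = (3·31² + 20)/(2·11) ≡ 17/22. 22⁻¹ ≡ 32 (mod 37), so λ ≡ 17·32 ≡ 26.
  x = λ² - 31 - 31 = 676 - 62 ≡ 22; y = λ·(31 - 22) - 11 ≡ 1. → (22, 1)
3P: (22, 1) + (31, 11). λ = (11 - 1)/(31 - 22) ≡ 10/9 mod 37. 9⁻¹ ≡ 33 (mod 37) since 9·33 = 297 ≡ 1, so λ ≡ 34.
  x = λ² - 22 - 31 = 1156 - 53 ≡ 30; y = λ·(22 - 30) - 1 ≡ 23. → (30, 23)
4P: (30, 23) + (31, 11). λ = (11 - 23)/(31 - 30) ≡ 25/1 mod 37. 1⁻¹ ≡ 1 (mod 37) since 1·1 = 1 ≡ 1, so λ ≡ 25.
  x = λ² - 30 - 31 = 625 - 61 ≡ 9; y = λ·(30 - 9) - 23 ≡ 21. → (9, 21)
5P: (9, 21) + (31, 11). λ = (11 - 21)/(31 - 9) ≡ 27/22 mod 37. 22⁻¹ ≡ 32 (mod 37) since 22·32 = 704 ≡ 1, so λ ≡ 13.
  x = λ² - 9 - 31 = 169 - 40 ≡ 18; y = λ·(9 - 18) - 21 ≡ 10. → (18, 10)
6P: (18, 10) + (31, 11). λ = (11 - 10)/(31 - 18) ≡ 1/13 mod 37. 13⁻¹ ≡ 20 (mod 37) since 13·20 = 260 ≡ 1, so λ ≡ 20.
  x = λ² - 18 - 31 = 400 - 49 ≡ 18; y = λ·(18 - 18) - 10 ≡ 27. → (18, 27)
7P: (18, 27) + (31, 11). λ = (11 - 27)/(31 - 18) ≡ 21/13 mod 37. 13⁻¹ ≡ 20 (mod 37) since 13·20 = 260 ≡ 1, so λ ≡ 13.
  x = λ² - 18 - 31 = 169 - 49 ≡ 9; y = λ·(18 - 9) - 27 ≡ 16. → (9, 16)
8P: (9, 16) + (31, 11). λ = (11 - 16)/(31 - 9) ≡ 32/22 mod 37. 22⁻¹ ≡ 32 (mod 37) since 22·32 = 704 ≡ 1, so λ ≡ 25.
  x = λ² - 9 - 31 = 625 - 40 ≡ 30; y = λ·(9 - 30) - 16 ≡ 14. → (30, 14)
9P: (30, 14) + (31, 11). λ = (11 - 14)/(31 - 30) ≡ 34/1 mod 37. 1⁻¹ ≡ 1 (mod 37), so λ ≡ 34.
  x = λ² - 30 - 31 = 1156 - 61 ≡ 22; y = λ·(30 - 22) - 14 ≡ 36. → (22, 36)
10P: (22, 36) + (31, 11). λ = (11 - 36)/(31 - 22) ≡ 12/9 mod 37. 9⁻¹ ≡ 33 (mod 37), so λ ≡ 26.
  x = λ² - 22 - 31 = 676 - 53 ≡ 31; y = λ·(22 - 31) - 36 ≡ 26. → (31, 26)
11P: (31, 26) + (31, 11): same x and y₁ ≡ -y₂, so the sum is O.
11P = O, so the order is 11.

11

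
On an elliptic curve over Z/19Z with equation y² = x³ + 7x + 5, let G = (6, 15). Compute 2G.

(18, 15)

tangent at (6, 15): λ = (3·6² + 7)/(2·15) ≡ 1/11. 11⁻¹ ≡ 7 (mod 19) since 11·7 = 77 ≡ 1, so λ ≡ 1·7 ≡ 7.
  x = λ² - 6 - 6 = 49 - 12 ≡ 18; y = λ·(6 - 18) - 15 ≡ 15. → (18, 15)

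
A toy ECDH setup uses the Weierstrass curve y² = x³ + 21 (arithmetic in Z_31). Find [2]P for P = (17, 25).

tangent at (17, 25): λ = (3·17² + 0)/(2·25) ≡ 30/19. 19⁻¹ ≡ 18 (mod 31), so λ ≡ 30·18 ≡ 13.
  x = λ² - 17 - 17 = 169 - 34 ≡ 11; y = λ·(17 - 11) - 25 ≡ 22. → (11, 22)

(11, 22)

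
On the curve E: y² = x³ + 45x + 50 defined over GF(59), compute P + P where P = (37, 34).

(7, 0)

tangent at (37, 34): λ = (3·37² + 45)/(2·34) ≡ 22/9. 9⁻¹ ≡ 46 (mod 59), so λ ≡ 22·46 ≡ 9.
  x = λ² - 37 - 37 = 81 - 74 ≡ 7; y = λ·(37 - 7) - 34 ≡ 0. → (7, 0)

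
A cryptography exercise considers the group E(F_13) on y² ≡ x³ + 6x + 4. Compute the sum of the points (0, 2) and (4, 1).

(5, 9)

(0, 2) + (4, 1). λ = (1 - 2)/(4 - 0) ≡ 12/4 mod 13. 4⁻¹ ≡ 10 (mod 13) since 4·10 = 40 ≡ 1, so λ ≡ 3.
  x = λ² - 0 - 4 = 9 - 4 ≡ 5; y = λ·(0 - 5) - 2 ≡ 9. → (5, 9)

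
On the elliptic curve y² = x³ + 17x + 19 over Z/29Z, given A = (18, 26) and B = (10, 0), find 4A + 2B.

(4, 8)

First 4A:
Double-and-add on 4 = (100)₂. Start with A = (18, 26) for the leading 1-bit.
double: tangent at (18, 26): λ = (3·18² + 17)/(2·26) ≡ 3/23. 23⁻¹ ≡ 24 (mod 29), so λ ≡ 3·24 ≡ 14.
  x = λ² - 18 - 18 = 196 - 36 ≡ 15; y = λ·(18 - 15) - 26 ≡ 16. → (15, 16)
double: tangent at (15, 16): λ = (3·15² + 17)/(2·16) ≡ 25/3. 3⁻¹ ≡ 10 (mod 29), so λ ≡ 25·10 ≡ 18.
  x = λ² - 15 - 15 = 324 - 30 ≡ 4; y = λ·(15 - 4) - 16 ≡ 8. → (4, 8)
4A = (4, 8).
Next 2B:
Repeated addition: build up to 2B.
2B: (10, 0) + (10, 0): same x and y₁ ≡ -y₂, so the sum is ∞.
2B = ∞.
Finally 4A + 2B:
(4, 8) + ∞ = (4, 8) (identity).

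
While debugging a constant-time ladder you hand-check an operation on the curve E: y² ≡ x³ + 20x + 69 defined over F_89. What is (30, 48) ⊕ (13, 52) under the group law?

(71, 14)

(30, 48) + (13, 52). λ = (52 - 48)/(13 - 30) ≡ 4/72 mod 89. 72⁻¹ ≡ 68 (mod 89) since 72·68 = 4896 ≡ 1, so λ ≡ 5.
  x = λ² - 30 - 13 = 25 - 43 ≡ 71; y = λ·(30 - 71) - 48 ≡ 14. → (71, 14)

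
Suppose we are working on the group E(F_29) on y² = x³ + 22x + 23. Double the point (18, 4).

(23, 20)

tangent at (18, 4): λ = (3·18² + 22)/(2·4) ≡ 8/8. 8⁻¹ ≡ 11 (mod 29) since 8·11 = 88 ≡ 1, so λ ≡ 8·11 ≡ 1.
  x = λ² - 18 - 18 = 1 - 36 ≡ 23; y = λ·(18 - 23) - 4 ≡ 20. → (23, 20)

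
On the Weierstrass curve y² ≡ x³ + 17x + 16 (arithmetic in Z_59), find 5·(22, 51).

(35, 48)

Write P = (22, 51).
Repeated addition: build up to 5P.
2P: tangent at (22, 51): λ = (3·22² + 17)/(2·51) ≡ 53/43. 43⁻¹ ≡ 11 (mod 59) since 43·11 = 473 ≡ 1, so λ ≡ 53·11 ≡ 52.
  x = λ² - 22 - 22 = 2704 - 44 ≡ 5; y = λ·(22 - 5) - 51 ≡ 7. → (5, 7)
3P: (5, 7) + (22, 51). λ = (51 - 7)/(22 - 5) ≡ 44/17 mod 59. 17⁻¹ ≡ 7 (mod 59) since 17·7 = 119 ≡ 1, so λ ≡ 13.
  x = λ² - 5 - 22 = 169 - 27 ≡ 24; y = λ·(5 - 24) - 7 ≡ 41. → (24, 41)
4P: (24, 41) + (22, 51). λ = (51 - 41)/(22 - 24) ≡ 10/57 mod 59. 57⁻¹ ≡ 29 (mod 59), so λ ≡ 54.
  x = λ² - 24 - 22 = 2916 - 46 ≡ 38; y = λ·(24 - 38) - 41 ≡ 29. → (38, 29)
5P: (38, 29) + (22, 51). λ = (51 - 29)/(22 - 38) ≡ 22/43 mod 59. 43⁻¹ ≡ 11 (mod 59), so λ ≡ 6.
  x = λ² - 38 - 22 = 36 - 60 ≡ 35; y = λ·(38 - 35) - 29 ≡ 48. → (35, 48)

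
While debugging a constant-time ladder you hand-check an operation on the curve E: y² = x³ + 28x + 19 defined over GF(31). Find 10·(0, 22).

Write P = (0, 22).
Double-and-add on 10 = (1010)₂. Start with P = (0, 22) for the leading 1-bit.
double: tangent at (0, 22): λ = (3·0² + 28)/(2·22) ≡ 28/13. 13⁻¹ ≡ 12 (mod 31) since 13·12 = 156 ≡ 1, so λ ≡ 28·12 ≡ 26.
  x = λ² - 0 - 0 = 676 - 0 ≡ 25; y = λ·(0 - 25) - 22 ≡ 10. → (25, 10)
double: tangent at (25, 10): λ = (3·25² + 28)/(2·10) ≡ 12/20. 20⁻¹ ≡ 14 (mod 31) since 20·14 = 280 ≡ 1, so λ ≡ 12·14 ≡ 13.
  x = λ² - 25 - 25 = 169 - 50 ≡ 26; y = λ·(25 - 26) - 10 ≡ 8. → (26, 8)
add P: (26, 8) + (0, 22). λ = (22 - 8)/(0 - 26) ≡ 14/5 mod 31. 5⁻¹ ≡ 25 (mod 31) since 5·25 = 125 ≡ 1, so λ ≡ 9.
  x = λ² - 26 - 0 = 81 - 26 ≡ 24; y = λ·(26 - 24) - 8 ≡ 10. → (24, 10)
double: tangent at (24, 10): λ = (3·24² + 28)/(2·10) ≡ 20/20. 20⁻¹ ≡ 14 (mod 31), so λ ≡ 20·14 ≡ 1.
  x = λ² - 24 - 24 = 1 - 48 ≡ 15; y = λ·(24 - 15) - 10 ≡ 30. → (15, 30)

(15, 30)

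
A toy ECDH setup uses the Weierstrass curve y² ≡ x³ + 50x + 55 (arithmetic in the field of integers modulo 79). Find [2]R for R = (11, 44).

(61, 14)

tangent at (11, 44): λ = (3·11² + 50)/(2·44) ≡ 18/9. 9⁻¹ ≡ 44 (mod 79), so λ ≡ 18·44 ≡ 2.
  x = λ² - 11 - 11 = 4 - 22 ≡ 61; y = λ·(11 - 61) - 44 ≡ 14. → (61, 14)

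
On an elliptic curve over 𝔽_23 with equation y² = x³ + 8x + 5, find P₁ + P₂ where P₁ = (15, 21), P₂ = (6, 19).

(15, 21) + (6, 19). λ = (19 - 21)/(6 - 15) ≡ 21/14 mod 23. 14⁻¹ ≡ 5 (mod 23), so λ ≡ 13.
  x = λ² - 15 - 6 = 169 - 21 ≡ 10; y = λ·(15 - 10) - 21 ≡ 21. → (10, 21)

(10, 21)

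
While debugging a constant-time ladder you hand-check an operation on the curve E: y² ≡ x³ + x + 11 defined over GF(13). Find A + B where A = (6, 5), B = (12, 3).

(11, 1)

(6, 5) + (12, 3). λ = (3 - 5)/(12 - 6) ≡ 11/6 mod 13. 6⁻¹ ≡ 11 (mod 13), so λ ≡ 4.
  x = λ² - 6 - 12 = 16 - 18 ≡ 11; y = λ·(6 - 11) - 5 ≡ 1. → (11, 1)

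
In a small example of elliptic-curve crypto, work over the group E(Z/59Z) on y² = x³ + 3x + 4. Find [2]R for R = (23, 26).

(18, 52)

tangent at (23, 26): λ = (3·23² + 3)/(2·26) ≡ 56/52. 52⁻¹ ≡ 42 (mod 59), so λ ≡ 56·42 ≡ 51.
  x = λ² - 23 - 23 = 2601 - 46 ≡ 18; y = λ·(23 - 18) - 26 ≡ 52. → (18, 52)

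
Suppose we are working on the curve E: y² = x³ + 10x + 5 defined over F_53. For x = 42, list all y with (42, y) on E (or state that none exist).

x³ + 10x + 5 = 74513 ≡ 48 (mod 53).
48 is a non-residue mod 53; no y exists.

none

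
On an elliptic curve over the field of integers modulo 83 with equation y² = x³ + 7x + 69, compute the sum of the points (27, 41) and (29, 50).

(68, 65)

(27, 41) + (29, 50). λ = (50 - 41)/(29 - 27) ≡ 9/2 mod 83. 2⁻¹ ≡ 42 (mod 83) since 2·42 = 84 ≡ 1, so λ ≡ 46.
  x = λ² - 27 - 29 = 2116 - 56 ≡ 68; y = λ·(27 - 68) - 41 ≡ 65. → (68, 65)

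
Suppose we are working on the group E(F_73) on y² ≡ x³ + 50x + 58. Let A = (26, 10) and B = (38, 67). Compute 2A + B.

First 2A:
Repeated addition: build up to 2A.
2A: tangent at (26, 10): λ = (3·26² + 50)/(2·10) ≡ 34/20. 20⁻¹ ≡ 11 (mod 73) since 20·11 = 220 ≡ 1, so λ ≡ 34·11 ≡ 9.
  x = λ² - 26 - 26 = 81 - 52 ≡ 29; y = λ·(26 - 29) - 10 ≡ 36. → (29, 36)
2A = (29, 36).
Finally 2A + B:
(29, 36) + (38, 67). λ = (67 - 36)/(38 - 29) ≡ 31/9 mod 73. 9⁻¹ ≡ 65 (mod 73) since 9·65 = 585 ≡ 1, so λ ≡ 44.
  x = λ² - 29 - 38 = 1936 - 67 ≡ 44; y = λ·(29 - 44) - 36 ≡ 34. → (44, 34)

(44, 34)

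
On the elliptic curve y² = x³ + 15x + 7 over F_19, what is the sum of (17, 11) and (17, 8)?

O

The two points share x = 17 and their y-coordinates satisfy 11 + 8 ≡ 0 (mod 19), so they are inverses. Their sum is the point at infinity.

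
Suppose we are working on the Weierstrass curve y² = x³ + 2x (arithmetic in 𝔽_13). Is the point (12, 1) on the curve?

no

y² = 1² ≡ 1; x³ + 2x + 0 = 1752 ≡ 10 (mod 13). 1 ≠ 10.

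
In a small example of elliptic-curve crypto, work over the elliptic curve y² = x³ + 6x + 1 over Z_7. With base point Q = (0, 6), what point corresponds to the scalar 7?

Double-and-add on 7 = (111)₂. Start with Q = (0, 6) for the leading 1-bit.
double: tangent at (0, 6): λ = (3·0² + 6)/(2·6) ≡ 6/5. 5⁻¹ ≡ 3 (mod 7), so λ ≡ 6·3 ≡ 4.
  x = λ² - 0 - 0 = 16 - 0 ≡ 2; y = λ·(0 - 2) - 6 ≡ 0. → (2, 0)
add Q: (2, 0) + (0, 6). λ = (6 - 0)/(0 - 2) ≡ 6/5 mod 7. 5⁻¹ ≡ 3 (mod 7) since 5·3 = 15 ≡ 1, so λ ≡ 4.
  x = λ² - 2 - 0 = 16 - 2 ≡ 0; y = λ·(2 - 0) - 0 ≡ 1. → (0, 1)
double: tangent at (0, 1): λ = (3·0² + 6)/(2·1) ≡ 6/2. 2⁻¹ ≡ 4 (mod 7), so λ ≡ 6·4 ≡ 3.
  x = λ² - 0 - 0 = 9 - 0 ≡ 2; y = λ·(0 - 2) - 1 ≡ 0. → (2, 0)
add Q: (2, 0) + (0, 6). λ = (6 - 0)/(0 - 2) ≡ 6/5 mod 7. 5⁻¹ ≡ 3 (mod 7), so λ ≡ 4.
  x = λ² - 2 - 0 = 16 - 2 ≡ 0; y = λ·(2 - 0) - 0 ≡ 1. → (0, 1)

(0, 1)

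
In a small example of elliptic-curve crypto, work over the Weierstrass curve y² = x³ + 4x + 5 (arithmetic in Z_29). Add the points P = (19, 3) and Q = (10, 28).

(19, 3) + (10, 28). λ = (28 - 3)/(10 - 19) ≡ 25/20 mod 29. 20⁻¹ ≡ 16 (mod 29), so λ ≡ 23.
  x = λ² - 19 - 10 = 529 - 29 ≡ 7; y = λ·(19 - 7) - 3 ≡ 12. → (7, 12)

(7, 12)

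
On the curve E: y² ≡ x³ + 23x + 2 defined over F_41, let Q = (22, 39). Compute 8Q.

Repeated addition: build up to 8Q.
2Q: tangent at (22, 39): λ = (3·22² + 23)/(2·39) ≡ 40/37. 37⁻¹ ≡ 10 (mod 41), so λ ≡ 40·10 ≡ 31.
  x = λ² - 22 - 22 = 961 - 44 ≡ 15; y = λ·(22 - 15) - 39 ≡ 14. → (15, 14)
3Q: (15, 14) + (22, 39). λ = (39 - 14)/(22 - 15) ≡ 25/7 mod 41. 7⁻¹ ≡ 6 (mod 41) since 7·6 = 42 ≡ 1, so λ ≡ 27.
  x = λ² - 15 - 22 = 729 - 37 ≡ 36; y = λ·(15 - 36) - 14 ≡ 34. → (36, 34)
4Q: (36, 34) + (22, 39). λ = (39 - 34)/(22 - 36) ≡ 5/27 mod 41. 27⁻¹ ≡ 38 (mod 41) since 27·38 = 1026 ≡ 1, so λ ≡ 26.
  x = λ² - 36 - 22 = 676 - 58 ≡ 3; y = λ·(36 - 3) - 34 ≡ 4. → (3, 4)
5Q: (3, 4) + (22, 39). λ = (39 - 4)/(22 - 3) ≡ 35/19 mod 41. 19⁻¹ ≡ 13 (mod 41), so λ ≡ 4.
  x = λ² - 3 - 22 = 16 - 25 ≡ 32; y = λ·(3 - 32) - 4 ≡ 3. → (32, 3)
6Q: (32, 3) + (22, 39). λ = (39 - 3)/(22 - 32) ≡ 36/31 mod 41. 31⁻¹ ≡ 4 (mod 41), so λ ≡ 21.
  x = λ² - 32 - 22 = 441 - 54 ≡ 18; y = λ·(32 - 18) - 3 ≡ 4. → (18, 4)
7Q: (18, 4) + (22, 39). λ = (39 - 4)/(22 - 18) ≡ 35/4 mod 41. 4⁻¹ ≡ 31 (mod 41), so λ ≡ 19.
  x = λ² - 18 - 22 = 361 - 40 ≡ 34; y = λ·(18 - 34) - 4 ≡ 20. → (34, 20)
8Q: (34, 20) + (22, 39). λ = (39 - 20)/(22 - 34) ≡ 19/29 mod 41. 29⁻¹ ≡ 17 (mod 41), so λ ≡ 36.
  x = λ² - 34 - 22 = 1296 - 56 ≡ 10; y = λ·(34 - 10) - 20 ≡ 24. → (10, 24)

(10, 24)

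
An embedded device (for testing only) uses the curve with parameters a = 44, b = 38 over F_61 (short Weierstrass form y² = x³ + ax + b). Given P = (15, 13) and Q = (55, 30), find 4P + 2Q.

(16, 43)

First 4P:
Double-and-add on 4 = (100)₂. Start with P = (15, 13) for the leading 1-bit.
double: tangent at (15, 13): λ = (3·15² + 44)/(2·13) ≡ 48/26. 26⁻¹ ≡ 54 (mod 61), so λ ≡ 48·54 ≡ 30.
  x = λ² - 15 - 15 = 900 - 30 ≡ 16; y = λ·(15 - 16) - 13 ≡ 18. → (16, 18)
double: tangent at (16, 18): λ = (3·16² + 44)/(2·18) ≡ 19/36. 36⁻¹ ≡ 39 (mod 61), so λ ≡ 19·39 ≡ 9.
  x = λ² - 16 - 16 = 81 - 32 ≡ 49; y = λ·(16 - 49) - 18 ≡ 51. → (49, 51)
4P = (49, 51).
Next 2Q:
Repeated addition: build up to 2Q.
2Q: tangent at (55, 30): λ = (3·55² + 44)/(2·30) ≡ 30/60. 60⁻¹ ≡ 60 (mod 61) since 60·60 = 3600 ≡ 1, so λ ≡ 30·60 ≡ 31.
  x = λ² - 55 - 55 = 961 - 110 ≡ 58; y = λ·(55 - 58) - 30 ≡ 60. → (58, 60)
2Q = (58, 60).
Finally 4P + 2Q:
(49, 51) + (58, 60). λ = (60 - 51)/(58 - 49) ≡ 9/9 mod 61. 9⁻¹ ≡ 34 (mod 61) since 9·34 = 306 ≡ 1, so λ ≡ 1.
  x = λ² - 49 - 58 = 1 - 107 ≡ 16; y = λ·(49 - 16) - 51 ≡ 43. → (16, 43)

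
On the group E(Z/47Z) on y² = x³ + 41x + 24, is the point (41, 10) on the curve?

no

y² = 10² ≡ 6; x³ + 41x + 24 = 70626 ≡ 32 (mod 47). 6 ≠ 32.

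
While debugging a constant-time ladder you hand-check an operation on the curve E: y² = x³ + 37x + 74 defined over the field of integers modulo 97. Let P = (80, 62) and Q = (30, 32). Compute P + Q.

(80, 62) + (30, 32). λ = (32 - 62)/(30 - 80) ≡ 67/47 mod 97. 47⁻¹ ≡ 64 (mod 97), so λ ≡ 20.
  x = λ² - 80 - 30 = 400 - 110 ≡ 96; y = λ·(80 - 96) - 62 ≡ 6. → (96, 6)

(96, 6)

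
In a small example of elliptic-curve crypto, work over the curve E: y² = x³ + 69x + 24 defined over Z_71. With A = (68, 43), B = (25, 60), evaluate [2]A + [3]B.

First 2A:
Repeated addition: build up to 2A.
2A: tangent at (68, 43): λ = (3·68² + 69)/(2·43) ≡ 25/15. 15⁻¹ ≡ 19 (mod 71), so λ ≡ 25·19 ≡ 49.
  x = λ² - 68 - 68 = 2401 - 136 ≡ 64; y = λ·(68 - 64) - 43 ≡ 11. → (64, 11)
2A = (64, 11).
Next 3B:
Repeated addition: build up to 3B.
2B: tangent at (25, 60): λ = (3·25² + 69)/(2·60) ≡ 27/49. 49⁻¹ ≡ 29 (mod 71), so λ ≡ 27·29 ≡ 2.
  x = λ² - 25 - 25 = 4 - 50 ≡ 25; y = λ·(25 - 25) - 60 ≡ 11. → (25, 11)
3B: (25, 11) + (25, 60): same x and y₁ ≡ -y₂, so the sum is O.
3B = O.
Finally 2A + 3B:
(64, 11) + O = (64, 11) (identity).

(64, 11)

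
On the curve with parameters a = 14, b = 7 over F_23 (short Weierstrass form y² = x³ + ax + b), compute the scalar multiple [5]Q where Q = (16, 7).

(15, 2)

Repeated addition: build up to 5Q.
2Q: tangent at (16, 7): λ = (3·16² + 14)/(2·7) ≡ 0/14. 14⁻¹ ≡ 5 (mod 23) since 14·5 = 70 ≡ 1, so λ ≡ 0·5 ≡ 0.
  x = λ² - 16 - 16 = 0 - 32 ≡ 14; y = λ·(16 - 14) - 7 ≡ 16. → (14, 16)
3Q: (14, 16) + (16, 7). λ = (7 - 16)/(16 - 14) ≡ 14/2 mod 23. 2⁻¹ ≡ 12 (mod 23) since 2·12 = 24 ≡ 1, so λ ≡ 7.
  x = λ² - 14 - 16 = 49 - 30 ≡ 19; y = λ·(14 - 19) - 16 ≡ 18. → (19, 18)
4Q: (19, 18) + (16, 7). λ = (7 - 18)/(16 - 19) ≡ 12/20 mod 23. 20⁻¹ ≡ 15 (mod 23), so λ ≡ 19.
  x = λ² - 19 - 16 = 361 - 35 ≡ 4; y = λ·(19 - 4) - 18 ≡ 14. → (4, 14)
5Q: (4, 14) + (16, 7). λ = (7 - 14)/(16 - 4) ≡ 16/12 mod 23. 12⁻¹ ≡ 2 (mod 23) since 12·2 = 24 ≡ 1, so λ ≡ 9.
  x = λ² - 4 - 16 = 81 - 20 ≡ 15; y = λ·(4 - 15) - 14 ≡ 2. → (15, 2)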